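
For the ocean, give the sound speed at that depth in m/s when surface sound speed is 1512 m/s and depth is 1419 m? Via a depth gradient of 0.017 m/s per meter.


1536.123 m/s


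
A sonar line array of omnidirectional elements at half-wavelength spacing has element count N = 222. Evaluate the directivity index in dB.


DI = 10*log10(222) = 23.46

23.46 dB


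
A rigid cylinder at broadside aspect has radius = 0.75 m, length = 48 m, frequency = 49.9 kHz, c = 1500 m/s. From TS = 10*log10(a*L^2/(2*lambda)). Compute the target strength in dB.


44.59 dB


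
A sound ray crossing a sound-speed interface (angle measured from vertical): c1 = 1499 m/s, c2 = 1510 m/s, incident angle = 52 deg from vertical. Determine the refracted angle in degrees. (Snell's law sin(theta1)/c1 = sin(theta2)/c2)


sin(theta2) = (c2/c1)*sin(theta1) = (1510/1499)*sin(52 deg) = 0.79379
theta2 = arcsin(0.79379) = 52.54

52.54 deg


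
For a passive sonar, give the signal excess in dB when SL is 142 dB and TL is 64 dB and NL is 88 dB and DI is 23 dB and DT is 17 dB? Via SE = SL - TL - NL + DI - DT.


-4 dB


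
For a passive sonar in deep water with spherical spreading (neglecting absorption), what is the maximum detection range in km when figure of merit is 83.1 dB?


At max range FOM = TL, so 20*log10(R) = 83.1
R = 10^(83.1/20) = 14288.94 m = 14.29 km

14.29 km


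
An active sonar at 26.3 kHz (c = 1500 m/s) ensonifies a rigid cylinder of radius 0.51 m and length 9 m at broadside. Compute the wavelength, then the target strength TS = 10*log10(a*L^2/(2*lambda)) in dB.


Step 1: lambda = c/f = 1500/26300 = 0.05703 m
Step 2: TS = 10*log10(a*L^2/(2*lambda)) = 10*log10(0.51*9^2/(2*0.05703)) = 25.59

25.59 dB


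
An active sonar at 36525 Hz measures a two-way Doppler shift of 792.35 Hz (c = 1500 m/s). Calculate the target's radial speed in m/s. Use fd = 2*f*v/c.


From fd = 2*f*v/c, v = c*fd/(2*f) = 1500 * 792.35 / (2*36525) = 16.27

16.27 m/s


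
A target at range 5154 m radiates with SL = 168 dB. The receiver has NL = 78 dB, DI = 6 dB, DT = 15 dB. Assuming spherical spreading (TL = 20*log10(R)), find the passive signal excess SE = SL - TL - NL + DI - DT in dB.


Step 1: TL = 20*log10(5154) = 74.24 dB
Step 2: SE = 168 - 74.24 - 78 + 6 - 15 = 6.76

6.76 dB


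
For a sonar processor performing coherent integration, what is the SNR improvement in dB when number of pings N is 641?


28.07 dB


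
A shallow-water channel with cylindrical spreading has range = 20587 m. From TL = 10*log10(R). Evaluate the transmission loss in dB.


TL = 10*log10(20587) = 43.14

43.14 dB


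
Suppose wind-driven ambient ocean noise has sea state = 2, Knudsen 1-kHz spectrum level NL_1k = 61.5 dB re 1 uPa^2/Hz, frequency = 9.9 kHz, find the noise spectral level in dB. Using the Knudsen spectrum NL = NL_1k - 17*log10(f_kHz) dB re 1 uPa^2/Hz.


NL = NL_1k - 17*log10(f_kHz) = 61.5 - 17*log10(9.9) = 61.5 - (16.93) = 44.57

44.57 dB


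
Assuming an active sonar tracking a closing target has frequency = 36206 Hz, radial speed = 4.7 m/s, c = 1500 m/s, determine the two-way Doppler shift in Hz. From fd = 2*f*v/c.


fd = 2*f*v/c = 2 * 36206 * 4.7 / 1500 = 226.89

226.89 Hz


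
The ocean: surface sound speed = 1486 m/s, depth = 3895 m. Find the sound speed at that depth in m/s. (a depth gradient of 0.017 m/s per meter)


c = 1486 + 0.017 * 3895 = 1552.215

1552.215 m/s


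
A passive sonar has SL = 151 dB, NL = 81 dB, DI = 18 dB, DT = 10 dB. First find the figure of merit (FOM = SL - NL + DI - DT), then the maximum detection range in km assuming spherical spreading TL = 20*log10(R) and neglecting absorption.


Step 1: FOM = SL - NL + DI - DT = 151 - 81 + 18 - 10 = 78 dB
Step 2: at max range FOM = TL = 20*log10(R), so R = 10^(78/20) = 7943.28 m = 7.94 km

7.94 km


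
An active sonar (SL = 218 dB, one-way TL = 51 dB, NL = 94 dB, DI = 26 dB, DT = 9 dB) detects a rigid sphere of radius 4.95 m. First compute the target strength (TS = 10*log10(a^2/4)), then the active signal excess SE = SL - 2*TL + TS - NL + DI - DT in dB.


Step 1: TS = 10*log10(4.95^2/4) = 7.87 dB
Step 2: SE = SL - 2*TL + TS - NL + DI - DT = 218 - 2*51 + (7.87) - 94 + 26 - 9 = 46.87

46.87 dB


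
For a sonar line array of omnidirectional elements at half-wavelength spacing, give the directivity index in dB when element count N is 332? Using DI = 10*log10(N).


DI = 10*log10(332) = 25.21

25.21 dB


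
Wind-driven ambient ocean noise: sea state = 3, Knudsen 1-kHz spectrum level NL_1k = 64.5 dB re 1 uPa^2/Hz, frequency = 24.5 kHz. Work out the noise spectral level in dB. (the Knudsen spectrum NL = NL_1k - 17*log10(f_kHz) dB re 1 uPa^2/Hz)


40.88 dB


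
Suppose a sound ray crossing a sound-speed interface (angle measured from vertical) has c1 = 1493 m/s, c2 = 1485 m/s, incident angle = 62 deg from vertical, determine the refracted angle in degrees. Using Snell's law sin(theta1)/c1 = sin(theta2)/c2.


sin(theta2) = (c2/c1)*sin(theta1) = (1485/1493)*sin(62 deg) = 0.87822
theta2 = arcsin(0.87822) = 61.43

61.43 deg


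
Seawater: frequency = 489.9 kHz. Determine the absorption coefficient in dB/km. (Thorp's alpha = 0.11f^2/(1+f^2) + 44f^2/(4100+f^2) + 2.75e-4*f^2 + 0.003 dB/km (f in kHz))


f^2 = 240002.01
alpha = 0.11*240002.01/(1+240002.01) + 44*240002.01/(4100+240002.01) + 2.75e-4*240002.01 + 0.003 = 109.375

109.375 dB/km


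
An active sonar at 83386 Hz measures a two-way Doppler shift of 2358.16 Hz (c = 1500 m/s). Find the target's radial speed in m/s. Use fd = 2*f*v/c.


From fd = 2*f*v/c, v = c*fd/(2*f) = 1500 * 2358.16 / (2*83386) = 21.21

21.21 m/s


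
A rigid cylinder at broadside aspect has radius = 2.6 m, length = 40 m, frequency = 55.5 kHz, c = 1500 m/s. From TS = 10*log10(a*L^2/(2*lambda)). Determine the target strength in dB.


48.86 dB


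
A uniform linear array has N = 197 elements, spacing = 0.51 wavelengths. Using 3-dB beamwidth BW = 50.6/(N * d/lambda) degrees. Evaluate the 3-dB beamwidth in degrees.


BW = 50.6 / (197 * 0.51) = 50.6 / 100.47 = 0.5

0.5 deg


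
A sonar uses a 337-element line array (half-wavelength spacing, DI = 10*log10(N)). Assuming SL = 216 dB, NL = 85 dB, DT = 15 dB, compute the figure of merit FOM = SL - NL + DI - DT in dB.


141.28 dB


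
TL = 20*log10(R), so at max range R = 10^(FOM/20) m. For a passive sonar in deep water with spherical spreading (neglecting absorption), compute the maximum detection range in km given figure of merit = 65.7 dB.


At max range FOM = TL, so 20*log10(R) = 65.7
R = 10^(65.7/20) = 1927.52 m = 1.93 km

1.93 km


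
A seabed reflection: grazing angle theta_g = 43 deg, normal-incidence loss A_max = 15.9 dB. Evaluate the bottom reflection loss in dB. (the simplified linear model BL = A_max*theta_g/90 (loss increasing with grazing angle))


BL = A_max * theta_g / 90 = 15.9 * 43 / 90 = 7.6

7.6 dB


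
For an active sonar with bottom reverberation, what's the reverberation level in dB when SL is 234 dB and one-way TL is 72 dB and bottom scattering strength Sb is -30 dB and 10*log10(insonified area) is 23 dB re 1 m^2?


RL = SL - 2*TL + Sb + 10*log10(A) = 234 - 2*72 + (-30) + 23 = 83

83 dB


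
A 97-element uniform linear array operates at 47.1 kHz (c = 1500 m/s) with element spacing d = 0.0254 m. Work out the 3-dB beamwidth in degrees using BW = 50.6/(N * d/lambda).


0.65 deg


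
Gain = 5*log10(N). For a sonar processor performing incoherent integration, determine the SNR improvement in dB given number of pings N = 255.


Gain = 5*log10(255) = 12.03

12.03 dB


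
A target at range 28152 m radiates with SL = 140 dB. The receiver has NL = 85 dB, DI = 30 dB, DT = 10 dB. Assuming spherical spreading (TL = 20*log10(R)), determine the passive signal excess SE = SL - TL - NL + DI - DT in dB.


Step 1: TL = 20*log10(28152) = 88.99 dB
Step 2: SE = 140 - 88.99 - 85 + 30 - 10 = -13.99

-13.99 dB


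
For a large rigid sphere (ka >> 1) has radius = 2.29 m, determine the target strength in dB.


TS = 10*log10(2.29^2 / 4) = 10*log10(1.311025) = 1.18

1.18 dB


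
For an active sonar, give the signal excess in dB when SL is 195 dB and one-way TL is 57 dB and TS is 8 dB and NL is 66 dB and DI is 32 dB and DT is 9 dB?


46 dB


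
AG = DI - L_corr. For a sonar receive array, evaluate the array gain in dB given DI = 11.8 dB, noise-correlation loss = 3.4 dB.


8.4 dB


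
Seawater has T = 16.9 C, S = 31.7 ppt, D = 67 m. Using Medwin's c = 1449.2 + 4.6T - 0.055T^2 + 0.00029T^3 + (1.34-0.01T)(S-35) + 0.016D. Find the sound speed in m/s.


c = 1449.2 + 4.6*16.9 - 0.055*16.9^2 + 0.00029*16.9^3 + (1.34 - 0.01*16.9)*(31.7 - 35) + 0.016*67 = 1509.84

1509.84 m/s


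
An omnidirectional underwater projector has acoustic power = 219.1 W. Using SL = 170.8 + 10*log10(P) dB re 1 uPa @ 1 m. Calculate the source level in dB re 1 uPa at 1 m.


194.21 dB


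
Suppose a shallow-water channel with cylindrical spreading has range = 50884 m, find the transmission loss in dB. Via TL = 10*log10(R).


TL = 10*log10(50884) = 47.07

47.07 dB


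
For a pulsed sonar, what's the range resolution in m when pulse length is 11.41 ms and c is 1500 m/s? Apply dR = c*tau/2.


8.5575 m


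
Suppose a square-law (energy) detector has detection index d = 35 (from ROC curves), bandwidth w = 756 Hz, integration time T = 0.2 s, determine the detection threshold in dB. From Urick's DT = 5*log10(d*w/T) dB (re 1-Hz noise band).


DT = 5*log10(d*w/T) = 5*log10(35 * 756 / 0.2) = 5*log10(132300.0) = 25.61

25.61 dB


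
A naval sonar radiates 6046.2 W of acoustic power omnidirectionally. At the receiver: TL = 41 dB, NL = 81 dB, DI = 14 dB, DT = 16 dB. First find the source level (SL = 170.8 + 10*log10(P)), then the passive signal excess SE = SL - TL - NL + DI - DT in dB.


Step 1: SL = 170.8 + 10*log10(6046.2) = 208.61 dB
Step 2: SE = SL - TL - NL + DI - DT = 208.61 - 41 - 81 + 14 - 16 = 84.61

84.61 dB


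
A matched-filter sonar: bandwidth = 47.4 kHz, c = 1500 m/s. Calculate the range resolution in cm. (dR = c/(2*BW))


dR = c/(2*BW) = 1500 / (2 * 47.4e3) = 0.0158 m = 1.58 cm

1.58 cm


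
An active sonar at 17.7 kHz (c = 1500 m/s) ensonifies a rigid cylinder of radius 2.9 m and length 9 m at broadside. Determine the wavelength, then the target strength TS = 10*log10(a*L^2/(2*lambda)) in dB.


Step 1: lambda = c/f = 1500/17700 = 0.08475 m
Step 2: TS = 10*log10(a*L^2/(2*lambda)) = 10*log10(2.9*9^2/(2*0.08475)) = 31.42

31.42 dB


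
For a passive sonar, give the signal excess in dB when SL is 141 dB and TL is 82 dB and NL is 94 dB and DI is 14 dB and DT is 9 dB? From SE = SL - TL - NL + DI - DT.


-30 dB


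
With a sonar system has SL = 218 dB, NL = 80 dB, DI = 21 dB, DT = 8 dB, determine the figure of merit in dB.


151 dB


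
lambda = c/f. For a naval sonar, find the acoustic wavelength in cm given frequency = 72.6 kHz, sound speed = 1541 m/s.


2.12 cm


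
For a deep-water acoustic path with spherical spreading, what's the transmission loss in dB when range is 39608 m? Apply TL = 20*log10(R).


91.96 dB


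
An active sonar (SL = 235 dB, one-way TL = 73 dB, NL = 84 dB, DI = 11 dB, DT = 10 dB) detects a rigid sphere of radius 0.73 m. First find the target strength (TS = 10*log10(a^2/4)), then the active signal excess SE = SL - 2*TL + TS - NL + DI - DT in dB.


Step 1: TS = 10*log10(0.73^2/4) = -8.75 dB
Step 2: SE = SL - 2*TL + TS - NL + DI - DT = 235 - 2*73 + (-8.75) - 84 + 11 - 10 = -2.75

-2.75 dB


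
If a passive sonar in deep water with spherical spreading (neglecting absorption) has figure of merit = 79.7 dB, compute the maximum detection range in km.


At max range FOM = TL, so 20*log10(R) = 79.7
R = 10^(79.7/20) = 9660.51 m = 9.66 km

9.66 km


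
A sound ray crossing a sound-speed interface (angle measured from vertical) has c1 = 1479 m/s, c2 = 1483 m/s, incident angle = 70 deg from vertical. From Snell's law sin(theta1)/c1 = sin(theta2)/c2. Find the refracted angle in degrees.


sin(theta2) = (c2/c1)*sin(theta1) = (1483/1479)*sin(70 deg) = 0.94223
theta2 = arcsin(0.94223) = 70.43

70.43 deg


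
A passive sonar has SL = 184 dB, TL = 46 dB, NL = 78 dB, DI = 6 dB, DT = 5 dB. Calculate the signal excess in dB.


61 dB


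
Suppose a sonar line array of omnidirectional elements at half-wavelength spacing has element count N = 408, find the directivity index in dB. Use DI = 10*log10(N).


26.11 dB


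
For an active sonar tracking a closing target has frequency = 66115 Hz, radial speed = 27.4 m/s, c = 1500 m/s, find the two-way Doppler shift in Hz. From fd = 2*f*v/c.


fd = 2*f*v/c = 2 * 66115 * 27.4 / 1500 = 2415.4

2415.4 Hz


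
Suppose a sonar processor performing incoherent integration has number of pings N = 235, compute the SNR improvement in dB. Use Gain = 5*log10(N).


Gain = 5*log10(235) = 11.86

11.86 dB


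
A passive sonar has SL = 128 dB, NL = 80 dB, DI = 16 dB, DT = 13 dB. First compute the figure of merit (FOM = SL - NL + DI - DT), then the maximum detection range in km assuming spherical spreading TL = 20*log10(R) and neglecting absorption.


Step 1: FOM = SL - NL + DI - DT = 128 - 80 + 16 - 13 = 51 dB
Step 2: at max range FOM = TL = 20*log10(R), so R = 10^(51/20) = 354.81 m = 0.35 km

0.35 km


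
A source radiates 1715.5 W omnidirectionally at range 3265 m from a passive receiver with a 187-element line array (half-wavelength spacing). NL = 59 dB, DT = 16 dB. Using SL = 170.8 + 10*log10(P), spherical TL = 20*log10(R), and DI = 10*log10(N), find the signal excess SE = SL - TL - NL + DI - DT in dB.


Step 1: SL = 170.8 + 10*log10(1715.5) = 203.14 dB
Step 2: TL = 20*log10(3265) = 70.28 dB
Step 3: DI = 10*log10(187) = 22.72 dB
Step 4: SE = SL - TL - NL + DI - DT = 203.14 - 70.28 - 59 + 22.72 - 16 = 80.58

80.58 dB


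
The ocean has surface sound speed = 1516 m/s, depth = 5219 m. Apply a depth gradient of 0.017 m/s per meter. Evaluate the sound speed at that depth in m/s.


c = 1516 + 0.017 * 5219 = 1604.723

1604.723 m/s


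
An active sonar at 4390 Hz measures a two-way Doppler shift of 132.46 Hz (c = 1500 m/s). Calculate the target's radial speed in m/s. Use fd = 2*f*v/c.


From fd = 2*f*v/c, v = c*fd/(2*f) = 1500 * 132.46 / (2*4390) = 22.63

22.63 m/s


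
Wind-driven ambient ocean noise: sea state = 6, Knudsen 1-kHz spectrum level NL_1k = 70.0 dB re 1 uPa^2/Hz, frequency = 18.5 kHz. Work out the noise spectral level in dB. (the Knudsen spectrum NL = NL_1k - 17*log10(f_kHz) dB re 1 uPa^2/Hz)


NL = NL_1k - 17*log10(f_kHz) = 70.0 - 17*log10(18.5) = 70.0 - (21.54) = 48.46

48.46 dB


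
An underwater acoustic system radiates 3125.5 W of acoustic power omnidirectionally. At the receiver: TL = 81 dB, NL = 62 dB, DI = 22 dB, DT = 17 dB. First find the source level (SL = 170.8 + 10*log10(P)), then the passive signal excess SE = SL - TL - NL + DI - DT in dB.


Step 1: SL = 170.8 + 10*log10(3125.5) = 205.75 dB
Step 2: SE = SL - TL - NL + DI - DT = 205.75 - 81 - 62 + 22 - 17 = 67.75

67.75 dB


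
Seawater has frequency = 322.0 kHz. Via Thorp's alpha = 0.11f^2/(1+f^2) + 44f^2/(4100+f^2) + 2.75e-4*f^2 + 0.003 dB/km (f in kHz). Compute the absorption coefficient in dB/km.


70.952 dB/km


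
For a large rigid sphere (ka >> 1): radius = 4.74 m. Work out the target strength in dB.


TS = 10*log10(4.74^2 / 4) = 10*log10(5.6169) = 7.49

7.49 dB


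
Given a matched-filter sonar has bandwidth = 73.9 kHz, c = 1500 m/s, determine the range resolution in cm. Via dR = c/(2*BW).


dR = c/(2*BW) = 1500 / (2 * 73.9e3) = 0.0101 m = 1.01 cm

1.01 cm


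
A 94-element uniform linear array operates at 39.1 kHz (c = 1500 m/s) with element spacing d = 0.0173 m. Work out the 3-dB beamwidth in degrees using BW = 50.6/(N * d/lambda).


Step 1: lambda = 1500/39100 = 0.03836 m
Step 2: d/lambda = 0.0173/0.03836 = 0.451
Step 3: BW = 50.6/(N * d/lambda) = 50.6/(94 * 0.451) = 1.19

1.19 deg


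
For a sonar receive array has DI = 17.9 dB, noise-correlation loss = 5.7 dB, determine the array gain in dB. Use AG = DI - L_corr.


AG = DI - L_corr = 17.9 - 5.7 = 12.2

12.2 dB


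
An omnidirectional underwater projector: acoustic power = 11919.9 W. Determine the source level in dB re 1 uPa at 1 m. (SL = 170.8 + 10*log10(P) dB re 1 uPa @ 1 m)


SL = 170.8 + 10*log10(11919.9) = 170.8 + 40.76 = 211.56

211.56 dB


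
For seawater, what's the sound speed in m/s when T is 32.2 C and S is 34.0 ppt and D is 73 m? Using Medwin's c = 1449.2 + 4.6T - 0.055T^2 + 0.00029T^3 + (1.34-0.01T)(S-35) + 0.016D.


c = 1449.2 + 4.6*32.2 - 0.055*32.2^2 + 0.00029*32.2^3 + (1.34 - 0.01*32.2)*(34.0 - 35) + 0.016*73 = 1550.13

1550.13 m/s


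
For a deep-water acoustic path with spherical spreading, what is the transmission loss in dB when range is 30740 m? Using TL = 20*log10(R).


TL = 20*log10(30740) = 89.75

89.75 dB


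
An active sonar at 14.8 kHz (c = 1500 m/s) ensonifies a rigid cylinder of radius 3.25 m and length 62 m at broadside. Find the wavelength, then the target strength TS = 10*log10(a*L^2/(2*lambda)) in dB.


Step 1: lambda = c/f = 1500/14800 = 0.10135 m
Step 2: TS = 10*log10(a*L^2/(2*lambda)) = 10*log10(3.25*62^2/(2*0.10135)) = 47.9

47.9 dB


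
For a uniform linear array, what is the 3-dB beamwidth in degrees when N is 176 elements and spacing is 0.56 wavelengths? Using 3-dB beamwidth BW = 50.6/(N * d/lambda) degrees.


0.51 deg


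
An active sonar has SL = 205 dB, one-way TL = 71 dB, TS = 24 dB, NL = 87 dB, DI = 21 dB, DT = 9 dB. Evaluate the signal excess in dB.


SE = SL - 2*TL + TS - NL + DI - DT = 205 - 2*71 + (24) - 87 + 21 - 9 = 12

12 dB


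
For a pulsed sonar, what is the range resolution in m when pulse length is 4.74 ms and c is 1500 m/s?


dR = c*tau/2 = 1500 * 4.74e-3 / 2 = 3.555

3.555 m


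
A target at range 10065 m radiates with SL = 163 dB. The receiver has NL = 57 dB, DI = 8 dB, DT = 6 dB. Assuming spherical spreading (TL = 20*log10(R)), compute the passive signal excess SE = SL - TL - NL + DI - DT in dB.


Step 1: TL = 20*log10(10065) = 80.06 dB
Step 2: SE = 163 - 80.06 - 57 + 8 - 6 = 27.94

27.94 dB


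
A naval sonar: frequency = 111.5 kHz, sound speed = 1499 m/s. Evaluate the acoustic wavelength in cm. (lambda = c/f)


lambda = c/f = 1499 / 111500 = 0.0134 m = 1.34 cm

1.34 cm


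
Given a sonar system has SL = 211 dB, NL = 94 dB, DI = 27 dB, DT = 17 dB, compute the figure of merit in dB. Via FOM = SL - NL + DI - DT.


FOM = SL - NL + DI - DT = 211 - 94 + 27 - 17 = 127

127 dB


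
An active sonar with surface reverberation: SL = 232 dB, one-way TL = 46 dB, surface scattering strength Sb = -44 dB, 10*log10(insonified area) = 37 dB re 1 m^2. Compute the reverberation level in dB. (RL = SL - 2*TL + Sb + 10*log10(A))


133 dB


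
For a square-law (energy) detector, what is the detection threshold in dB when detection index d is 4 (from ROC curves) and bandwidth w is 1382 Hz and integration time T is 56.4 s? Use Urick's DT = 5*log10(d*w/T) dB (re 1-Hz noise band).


9.96 dB


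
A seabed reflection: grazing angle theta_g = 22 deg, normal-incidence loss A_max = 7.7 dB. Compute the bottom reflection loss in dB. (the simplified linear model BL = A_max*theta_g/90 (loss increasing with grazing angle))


BL = A_max * theta_g / 90 = 7.7 * 22 / 90 = 1.88

1.88 dB


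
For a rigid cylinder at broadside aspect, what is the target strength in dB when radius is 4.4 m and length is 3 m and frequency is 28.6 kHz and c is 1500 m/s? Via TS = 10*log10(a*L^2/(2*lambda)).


lambda = 1500/28600 = 0.05245 m
TS = 10*log10(4.4*3^2/(2*0.05245)) = 25.77

25.77 dB


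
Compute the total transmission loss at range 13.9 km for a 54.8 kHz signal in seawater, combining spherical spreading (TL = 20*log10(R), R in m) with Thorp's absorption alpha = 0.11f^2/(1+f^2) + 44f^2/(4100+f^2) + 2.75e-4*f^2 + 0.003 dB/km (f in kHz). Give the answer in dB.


Step 1 (Thorp): alpha = 0.11*3003.04/(1+3003.04) + 44*3003.04/(4100+3003.04) + 2.75e-4*3003.04 + 0.003 = 19.5412 dB/km
Step 2: TL_spread = 20*log10(13900) = 82.86 dB
Step 3: TL_abs = alpha*R = 19.5412 * 13.9 = 271.62 dB
Step 4: TL_total = 82.86 + 271.62 = 354.48

354.48 dB


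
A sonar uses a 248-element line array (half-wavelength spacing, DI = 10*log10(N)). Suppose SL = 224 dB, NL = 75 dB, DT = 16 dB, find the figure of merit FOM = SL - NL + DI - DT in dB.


Step 1: DI = 10*log10(248) = 23.94 dB
Step 2: FOM = SL - NL + DI - DT = 224 - 75 + 23.94 - 16 = 156.94

156.94 dB


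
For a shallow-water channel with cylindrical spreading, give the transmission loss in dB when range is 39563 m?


45.97 dB


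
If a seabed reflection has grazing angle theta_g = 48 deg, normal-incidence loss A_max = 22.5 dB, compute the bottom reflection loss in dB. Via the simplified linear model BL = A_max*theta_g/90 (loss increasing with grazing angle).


BL = A_max * theta_g / 90 = 22.5 * 48 / 90 = 12.0

12.0 dB


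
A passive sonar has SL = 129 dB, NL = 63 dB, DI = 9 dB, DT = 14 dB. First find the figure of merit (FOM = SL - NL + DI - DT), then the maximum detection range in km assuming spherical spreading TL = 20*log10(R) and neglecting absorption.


Step 1: FOM = SL - NL + DI - DT = 129 - 63 + 9 - 14 = 61 dB
Step 2: at max range FOM = TL = 20*log10(R), so R = 10^(61/20) = 1122.02 m = 1.12 km

1.12 km


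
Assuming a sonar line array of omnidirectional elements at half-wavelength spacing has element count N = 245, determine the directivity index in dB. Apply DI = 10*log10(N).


23.89 dB


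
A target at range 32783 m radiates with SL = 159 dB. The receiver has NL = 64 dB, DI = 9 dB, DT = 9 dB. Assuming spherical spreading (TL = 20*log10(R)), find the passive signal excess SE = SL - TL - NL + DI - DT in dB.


Step 1: TL = 20*log10(32783) = 90.31 dB
Step 2: SE = 159 - 90.31 - 64 + 9 - 9 = 4.69

4.69 dB


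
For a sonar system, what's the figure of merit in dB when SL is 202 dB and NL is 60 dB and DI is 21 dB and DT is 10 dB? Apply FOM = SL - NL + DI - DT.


153 dB


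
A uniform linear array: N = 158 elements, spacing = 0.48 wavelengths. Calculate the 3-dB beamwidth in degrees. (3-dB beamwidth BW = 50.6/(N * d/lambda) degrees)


BW = 50.6 / (158 * 0.48) = 50.6 / 75.84 = 0.67

0.67 deg


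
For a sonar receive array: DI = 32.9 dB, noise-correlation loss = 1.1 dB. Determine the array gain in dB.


31.8 dB


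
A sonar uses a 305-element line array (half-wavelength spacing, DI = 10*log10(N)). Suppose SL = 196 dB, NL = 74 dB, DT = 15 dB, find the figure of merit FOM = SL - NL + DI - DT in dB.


Step 1: DI = 10*log10(305) = 24.84 dB
Step 2: FOM = SL - NL + DI - DT = 196 - 74 + 24.84 - 15 = 131.84

131.84 dB


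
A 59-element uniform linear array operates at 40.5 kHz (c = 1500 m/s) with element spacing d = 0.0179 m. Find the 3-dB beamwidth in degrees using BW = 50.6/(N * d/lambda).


Step 1: lambda = 1500/40500 = 0.03704 m
Step 2: d/lambda = 0.0179/0.03704 = 0.4833
Step 3: BW = 50.6/(N * d/lambda) = 50.6/(59 * 0.4833) = 1.77

1.77 deg


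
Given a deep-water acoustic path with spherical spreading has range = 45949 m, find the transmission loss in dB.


TL = 20*log10(45949) = 93.25

93.25 dB


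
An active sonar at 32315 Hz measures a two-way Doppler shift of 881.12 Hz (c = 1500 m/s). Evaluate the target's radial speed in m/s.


From fd = 2*f*v/c, v = c*fd/(2*f) = 1500 * 881.12 / (2*32315) = 20.45

20.45 m/s


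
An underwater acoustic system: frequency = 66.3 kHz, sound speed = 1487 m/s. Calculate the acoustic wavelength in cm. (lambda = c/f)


lambda = c/f = 1487 / 66300 = 0.0224 m = 2.24 cm

2.24 cm


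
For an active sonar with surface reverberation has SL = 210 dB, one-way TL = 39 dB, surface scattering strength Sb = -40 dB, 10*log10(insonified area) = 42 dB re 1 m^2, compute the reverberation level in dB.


134 dB


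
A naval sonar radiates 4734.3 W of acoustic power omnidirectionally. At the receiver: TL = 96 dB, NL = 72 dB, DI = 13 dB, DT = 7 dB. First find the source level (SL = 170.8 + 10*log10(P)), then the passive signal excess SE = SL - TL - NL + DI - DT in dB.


Step 1: SL = 170.8 + 10*log10(4734.3) = 207.55 dB
Step 2: SE = SL - TL - NL + DI - DT = 207.55 - 96 - 72 + 13 - 7 = 45.55

45.55 dB


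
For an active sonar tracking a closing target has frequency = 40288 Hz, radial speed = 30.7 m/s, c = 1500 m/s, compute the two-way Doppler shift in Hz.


1649.12 Hz


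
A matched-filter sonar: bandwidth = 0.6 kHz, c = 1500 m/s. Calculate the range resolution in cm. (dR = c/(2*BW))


125.0 cm


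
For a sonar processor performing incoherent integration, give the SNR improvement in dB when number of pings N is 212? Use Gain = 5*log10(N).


11.63 dB


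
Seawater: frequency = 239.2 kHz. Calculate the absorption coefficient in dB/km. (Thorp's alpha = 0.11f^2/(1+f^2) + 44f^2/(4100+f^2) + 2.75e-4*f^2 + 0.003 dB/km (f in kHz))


f^2 = 57216.64
alpha = 0.11*57216.64/(1+57216.64) + 44*57216.64/(4100+57216.64) + 2.75e-4*57216.64 + 0.003 = 56.905

56.905 dB/km


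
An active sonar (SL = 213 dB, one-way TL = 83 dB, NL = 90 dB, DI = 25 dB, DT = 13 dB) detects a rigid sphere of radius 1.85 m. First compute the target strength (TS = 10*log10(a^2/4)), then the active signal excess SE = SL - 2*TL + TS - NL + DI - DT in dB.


Step 1: TS = 10*log10(1.85^2/4) = -0.68 dB
Step 2: SE = SL - 2*TL + TS - NL + DI - DT = 213 - 2*83 + (-0.68) - 90 + 25 - 13 = -31.68

-31.68 dB


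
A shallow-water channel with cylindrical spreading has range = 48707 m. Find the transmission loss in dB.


46.88 dB


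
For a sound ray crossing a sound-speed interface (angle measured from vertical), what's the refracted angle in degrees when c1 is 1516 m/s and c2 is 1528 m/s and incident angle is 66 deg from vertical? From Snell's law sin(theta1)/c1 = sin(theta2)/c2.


sin(theta2) = (c2/c1)*sin(theta1) = (1528/1516)*sin(66 deg) = 0.92078
theta2 = arcsin(0.92078) = 67.04

67.04 deg


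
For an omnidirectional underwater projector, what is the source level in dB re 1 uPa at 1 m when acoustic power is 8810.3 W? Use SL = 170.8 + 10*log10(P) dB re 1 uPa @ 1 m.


210.25 dB


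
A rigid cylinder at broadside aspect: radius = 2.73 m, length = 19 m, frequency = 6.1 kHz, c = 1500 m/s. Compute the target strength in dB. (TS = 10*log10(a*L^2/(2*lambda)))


33.02 dB


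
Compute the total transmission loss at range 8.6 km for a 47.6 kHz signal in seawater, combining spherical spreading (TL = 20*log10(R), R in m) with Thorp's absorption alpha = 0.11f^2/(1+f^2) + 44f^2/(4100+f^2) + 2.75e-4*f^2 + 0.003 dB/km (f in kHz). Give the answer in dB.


219.7 dB


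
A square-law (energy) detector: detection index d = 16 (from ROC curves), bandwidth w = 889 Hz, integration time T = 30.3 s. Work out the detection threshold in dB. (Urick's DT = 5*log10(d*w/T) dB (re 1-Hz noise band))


DT = 5*log10(d*w/T) = 5*log10(16 * 889 / 30.3) = 5*log10(469.44) = 13.36

13.36 dB


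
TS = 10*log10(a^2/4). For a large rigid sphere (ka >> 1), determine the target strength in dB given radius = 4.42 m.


TS = 10*log10(4.42^2 / 4) = 10*log10(4.8841) = 6.89

6.89 dB


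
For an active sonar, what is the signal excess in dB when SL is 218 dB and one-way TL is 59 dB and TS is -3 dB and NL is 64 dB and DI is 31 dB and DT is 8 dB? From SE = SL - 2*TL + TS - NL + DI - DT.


SE = SL - 2*TL + TS - NL + DI - DT = 218 - 2*59 + (-3) - 64 + 31 - 8 = 56

56 dB


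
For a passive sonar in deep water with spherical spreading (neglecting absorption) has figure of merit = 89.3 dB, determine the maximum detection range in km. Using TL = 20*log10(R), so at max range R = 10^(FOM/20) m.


At max range FOM = TL, so 20*log10(R) = 89.3
R = 10^(89.3/20) = 29174.27 m = 29.17 km

29.17 km


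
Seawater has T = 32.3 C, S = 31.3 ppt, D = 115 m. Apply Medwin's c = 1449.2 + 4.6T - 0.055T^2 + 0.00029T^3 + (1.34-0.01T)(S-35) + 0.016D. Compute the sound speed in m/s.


1548.25 m/s


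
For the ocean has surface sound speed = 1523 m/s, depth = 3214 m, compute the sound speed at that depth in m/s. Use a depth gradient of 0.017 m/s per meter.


1577.638 m/s


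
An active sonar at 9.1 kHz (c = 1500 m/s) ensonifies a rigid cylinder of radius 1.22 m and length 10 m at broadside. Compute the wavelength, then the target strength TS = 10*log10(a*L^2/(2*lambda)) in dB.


Step 1: lambda = c/f = 1500/9100 = 0.16484 m
Step 2: TS = 10*log10(a*L^2/(2*lambda)) = 10*log10(1.22*10^2/(2*0.16484)) = 25.68

25.68 dB


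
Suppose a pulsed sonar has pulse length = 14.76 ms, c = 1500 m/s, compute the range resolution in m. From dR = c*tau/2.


dR = c*tau/2 = 1500 * 14.76e-3 / 2 = 11.07

11.07 m


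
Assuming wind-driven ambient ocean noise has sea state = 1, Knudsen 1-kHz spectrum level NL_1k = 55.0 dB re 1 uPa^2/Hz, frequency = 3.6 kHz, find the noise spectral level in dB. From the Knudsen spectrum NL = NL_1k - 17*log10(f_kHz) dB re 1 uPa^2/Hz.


NL = NL_1k - 17*log10(f_kHz) = 55.0 - 17*log10(3.6) = 55.0 - (9.46) = 45.54

45.54 dB


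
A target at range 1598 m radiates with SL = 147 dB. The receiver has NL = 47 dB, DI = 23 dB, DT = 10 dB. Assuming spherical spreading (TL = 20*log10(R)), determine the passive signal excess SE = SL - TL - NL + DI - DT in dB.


48.93 dB


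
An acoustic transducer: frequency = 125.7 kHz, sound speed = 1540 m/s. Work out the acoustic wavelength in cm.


lambda = c/f = 1540 / 125700 = 0.0123 m = 1.23 cm

1.23 cm


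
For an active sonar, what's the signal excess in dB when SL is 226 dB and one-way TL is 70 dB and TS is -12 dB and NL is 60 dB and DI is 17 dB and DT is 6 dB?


SE = SL - 2*TL + TS - NL + DI - DT = 226 - 2*70 + (-12) - 60 + 17 - 6 = 25

25 dB


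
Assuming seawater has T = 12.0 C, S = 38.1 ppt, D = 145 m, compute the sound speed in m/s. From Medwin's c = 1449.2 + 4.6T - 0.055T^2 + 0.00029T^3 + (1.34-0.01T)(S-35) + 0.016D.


1503.08 m/s


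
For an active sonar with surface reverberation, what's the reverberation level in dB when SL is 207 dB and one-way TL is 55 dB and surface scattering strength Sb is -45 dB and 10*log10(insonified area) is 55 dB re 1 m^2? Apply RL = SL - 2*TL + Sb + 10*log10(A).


107 dB


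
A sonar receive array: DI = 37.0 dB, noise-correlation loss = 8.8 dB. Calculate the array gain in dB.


AG = DI - L_corr = 37.0 - 8.8 = 28.2

28.2 dB


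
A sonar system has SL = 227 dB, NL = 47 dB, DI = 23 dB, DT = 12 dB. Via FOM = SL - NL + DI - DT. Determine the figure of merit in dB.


FOM = SL - NL + DI - DT = 227 - 47 + 23 - 12 = 191

191 dB


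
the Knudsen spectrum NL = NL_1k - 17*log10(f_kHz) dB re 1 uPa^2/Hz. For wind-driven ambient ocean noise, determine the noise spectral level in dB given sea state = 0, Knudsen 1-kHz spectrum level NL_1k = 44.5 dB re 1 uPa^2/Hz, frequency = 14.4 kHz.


NL = NL_1k - 17*log10(f_kHz) = 44.5 - 17*log10(14.4) = 44.5 - (19.69) = 24.81

24.81 dB


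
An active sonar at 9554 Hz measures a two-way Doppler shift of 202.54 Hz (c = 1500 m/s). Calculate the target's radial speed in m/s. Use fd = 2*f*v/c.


15.9 m/s


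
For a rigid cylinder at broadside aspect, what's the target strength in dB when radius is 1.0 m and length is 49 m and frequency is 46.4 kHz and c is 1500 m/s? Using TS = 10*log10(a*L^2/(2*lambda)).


lambda = 1500/46400 = 0.03233 m
TS = 10*log10(1.0*49^2/(2*0.03233)) = 45.7

45.7 dB


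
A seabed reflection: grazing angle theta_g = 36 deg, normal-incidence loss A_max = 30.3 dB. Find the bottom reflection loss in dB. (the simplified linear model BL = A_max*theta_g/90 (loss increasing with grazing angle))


BL = A_max * theta_g / 90 = 30.3 * 36 / 90 = 12.12

12.12 dB


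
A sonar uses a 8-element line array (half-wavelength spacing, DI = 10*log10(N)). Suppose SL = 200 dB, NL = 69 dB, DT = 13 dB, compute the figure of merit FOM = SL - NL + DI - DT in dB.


127.03 dB


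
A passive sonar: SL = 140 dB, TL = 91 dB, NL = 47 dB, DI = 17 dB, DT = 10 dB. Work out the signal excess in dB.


9 dB


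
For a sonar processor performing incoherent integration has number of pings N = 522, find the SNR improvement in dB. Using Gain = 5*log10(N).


13.59 dB


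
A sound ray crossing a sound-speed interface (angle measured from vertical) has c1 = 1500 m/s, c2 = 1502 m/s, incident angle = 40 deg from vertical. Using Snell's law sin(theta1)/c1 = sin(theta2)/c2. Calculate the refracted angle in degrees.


40.06 deg


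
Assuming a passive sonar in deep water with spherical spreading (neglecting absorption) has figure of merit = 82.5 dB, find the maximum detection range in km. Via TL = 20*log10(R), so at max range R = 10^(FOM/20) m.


13.34 km


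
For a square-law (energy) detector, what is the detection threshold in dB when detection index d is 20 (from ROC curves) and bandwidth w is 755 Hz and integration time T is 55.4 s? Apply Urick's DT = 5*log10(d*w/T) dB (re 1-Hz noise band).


DT = 5*log10(d*w/T) = 5*log10(20 * 755 / 55.4) = 5*log10(272.56) = 12.18

12.18 dB


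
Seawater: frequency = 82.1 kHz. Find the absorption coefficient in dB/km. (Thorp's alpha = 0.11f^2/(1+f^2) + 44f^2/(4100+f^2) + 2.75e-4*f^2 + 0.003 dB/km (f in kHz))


f^2 = 6740.41
alpha = 0.11*6740.41/(1+6740.41) + 44*6740.41/(4100+6740.41) + 2.75e-4*6740.41 + 0.003 = 29.325

29.325 dB/km


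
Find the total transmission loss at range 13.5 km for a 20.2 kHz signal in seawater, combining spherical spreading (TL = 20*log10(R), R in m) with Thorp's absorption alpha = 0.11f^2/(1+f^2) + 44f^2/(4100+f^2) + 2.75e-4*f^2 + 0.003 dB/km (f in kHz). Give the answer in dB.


139.41 dB


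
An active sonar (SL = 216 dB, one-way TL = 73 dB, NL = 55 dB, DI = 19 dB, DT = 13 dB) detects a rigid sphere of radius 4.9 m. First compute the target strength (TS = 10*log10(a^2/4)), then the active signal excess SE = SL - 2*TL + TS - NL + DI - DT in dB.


Step 1: TS = 10*log10(4.9^2/4) = 7.78 dB
Step 2: SE = SL - 2*TL + TS - NL + DI - DT = 216 - 2*73 + (7.78) - 55 + 19 - 13 = 28.78

28.78 dB


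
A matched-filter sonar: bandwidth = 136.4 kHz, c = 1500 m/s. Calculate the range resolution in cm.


dR = c/(2*BW) = 1500 / (2 * 136.4e3) = 0.0055 m = 0.55 cm

0.55 cm


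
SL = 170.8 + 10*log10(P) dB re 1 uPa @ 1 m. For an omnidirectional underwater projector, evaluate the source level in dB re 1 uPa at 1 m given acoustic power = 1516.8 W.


SL = 170.8 + 10*log10(1516.8) = 170.8 + 31.81 = 202.61

202.61 dB


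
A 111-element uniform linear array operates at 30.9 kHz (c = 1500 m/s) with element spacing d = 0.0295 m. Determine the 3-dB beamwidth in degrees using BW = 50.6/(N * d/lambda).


0.75 deg


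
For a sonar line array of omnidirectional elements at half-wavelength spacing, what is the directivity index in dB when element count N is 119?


DI = 10*log10(119) = 20.76

20.76 dB


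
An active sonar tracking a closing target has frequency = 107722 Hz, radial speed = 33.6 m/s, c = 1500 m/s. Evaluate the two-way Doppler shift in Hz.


fd = 2*f*v/c = 2 * 107722 * 33.6 / 1500 = 4825.95

4825.95 Hz


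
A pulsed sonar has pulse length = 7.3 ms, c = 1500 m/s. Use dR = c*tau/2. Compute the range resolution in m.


dR = c*tau/2 = 1500 * 7.3e-3 / 2 = 5.475

5.475 m


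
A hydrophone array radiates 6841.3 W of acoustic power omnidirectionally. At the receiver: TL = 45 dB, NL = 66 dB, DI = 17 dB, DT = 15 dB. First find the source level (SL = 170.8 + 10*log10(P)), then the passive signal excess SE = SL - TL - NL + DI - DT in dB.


Step 1: SL = 170.8 + 10*log10(6841.3) = 209.15 dB
Step 2: SE = SL - TL - NL + DI - DT = 209.15 - 45 - 66 + 17 - 15 = 100.15

100.15 dB


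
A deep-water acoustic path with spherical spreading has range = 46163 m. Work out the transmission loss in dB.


TL = 20*log10(46163) = 93.29

93.29 dB


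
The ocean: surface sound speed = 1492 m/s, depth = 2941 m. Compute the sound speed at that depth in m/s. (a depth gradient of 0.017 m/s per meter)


c = 1492 + 0.017 * 2941 = 1541.997

1541.997 m/s


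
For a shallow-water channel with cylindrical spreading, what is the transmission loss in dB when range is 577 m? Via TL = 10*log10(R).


27.61 dB


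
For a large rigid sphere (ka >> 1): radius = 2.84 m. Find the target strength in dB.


TS = 10*log10(2.84^2 / 4) = 10*log10(2.0164) = 3.05

3.05 dB


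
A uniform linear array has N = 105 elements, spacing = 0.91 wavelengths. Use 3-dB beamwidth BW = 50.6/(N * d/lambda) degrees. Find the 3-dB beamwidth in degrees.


0.53 deg


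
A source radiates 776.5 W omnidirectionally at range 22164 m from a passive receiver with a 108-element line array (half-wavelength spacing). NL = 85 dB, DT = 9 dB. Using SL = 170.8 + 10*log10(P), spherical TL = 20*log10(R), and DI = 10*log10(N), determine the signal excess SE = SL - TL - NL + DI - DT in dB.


Step 1: SL = 170.8 + 10*log10(776.5) = 199.7 dB
Step 2: TL = 20*log10(22164) = 86.91 dB
Step 3: DI = 10*log10(108) = 20.33 dB
Step 4: SE = SL - TL - NL + DI - DT = 199.7 - 86.91 - 85 + 20.33 - 9 = 39.12

39.12 dB


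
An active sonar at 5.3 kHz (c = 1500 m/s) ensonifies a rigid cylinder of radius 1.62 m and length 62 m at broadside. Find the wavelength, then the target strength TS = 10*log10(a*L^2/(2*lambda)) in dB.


Step 1: lambda = c/f = 1500/5300 = 0.28302 m
Step 2: TS = 10*log10(a*L^2/(2*lambda)) = 10*log10(1.62*62^2/(2*0.28302)) = 40.41

40.41 dB


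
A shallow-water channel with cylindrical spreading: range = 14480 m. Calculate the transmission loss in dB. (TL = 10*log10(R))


41.61 dB


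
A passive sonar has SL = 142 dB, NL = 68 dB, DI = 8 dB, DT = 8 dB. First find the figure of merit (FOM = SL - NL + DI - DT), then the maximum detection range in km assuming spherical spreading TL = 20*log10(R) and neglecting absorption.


Step 1: FOM = SL - NL + DI - DT = 142 - 68 + 8 - 8 = 74 dB
Step 2: at max range FOM = TL = 20*log10(R), so R = 10^(74/20) = 5011.87 m = 5.01 km

5.01 km


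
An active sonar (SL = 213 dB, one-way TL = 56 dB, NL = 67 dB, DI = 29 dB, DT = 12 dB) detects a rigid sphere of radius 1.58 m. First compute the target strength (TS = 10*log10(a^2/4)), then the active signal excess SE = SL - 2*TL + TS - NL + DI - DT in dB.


Step 1: TS = 10*log10(1.58^2/4) = -2.05 dB
Step 2: SE = SL - 2*TL + TS - NL + DI - DT = 213 - 2*56 + (-2.05) - 67 + 29 - 12 = 48.95

48.95 dB


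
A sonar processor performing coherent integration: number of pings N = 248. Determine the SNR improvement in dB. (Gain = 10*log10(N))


Gain = 10*log10(248) = 23.94

23.94 dB


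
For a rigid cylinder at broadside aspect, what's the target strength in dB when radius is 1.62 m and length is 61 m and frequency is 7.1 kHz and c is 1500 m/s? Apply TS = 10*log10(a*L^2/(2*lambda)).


41.54 dB


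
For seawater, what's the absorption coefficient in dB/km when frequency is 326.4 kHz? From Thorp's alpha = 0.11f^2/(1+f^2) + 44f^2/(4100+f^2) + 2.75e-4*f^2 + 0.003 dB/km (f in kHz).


71.78 dB/km


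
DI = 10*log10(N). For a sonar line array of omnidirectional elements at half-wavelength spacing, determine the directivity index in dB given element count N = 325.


DI = 10*log10(325) = 25.12

25.12 dB


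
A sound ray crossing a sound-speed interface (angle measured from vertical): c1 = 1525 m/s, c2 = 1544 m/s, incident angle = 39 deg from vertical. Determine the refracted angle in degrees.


sin(theta2) = (c2/c1)*sin(theta1) = (1544/1525)*sin(39 deg) = 0.63716
theta2 = arcsin(0.63716) = 39.58

39.58 deg


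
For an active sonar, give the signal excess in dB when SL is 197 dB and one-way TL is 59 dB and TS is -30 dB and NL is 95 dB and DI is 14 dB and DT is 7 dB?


SE = SL - 2*TL + TS - NL + DI - DT = 197 - 2*59 + (-30) - 95 + 14 - 7 = -39

-39 dB
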